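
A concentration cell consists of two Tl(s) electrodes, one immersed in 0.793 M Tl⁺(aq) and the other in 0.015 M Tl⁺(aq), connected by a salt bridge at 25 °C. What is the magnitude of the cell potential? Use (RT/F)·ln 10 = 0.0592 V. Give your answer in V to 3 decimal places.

0.102 V

For a concentration cell E°cell = 0, since both electrodes use the same couple.
The compartment with the higher Tl⁺(aq) concentration (0.793 M) acts as the cathode; ions are reduced there and produced at the dilute (0.015 M) anode.
With n = 1, Ecell = −(0.0592/1)·log([dilute]/[conc]) = −(0.0592/1)·log(0.015/0.793) = +0.102 V.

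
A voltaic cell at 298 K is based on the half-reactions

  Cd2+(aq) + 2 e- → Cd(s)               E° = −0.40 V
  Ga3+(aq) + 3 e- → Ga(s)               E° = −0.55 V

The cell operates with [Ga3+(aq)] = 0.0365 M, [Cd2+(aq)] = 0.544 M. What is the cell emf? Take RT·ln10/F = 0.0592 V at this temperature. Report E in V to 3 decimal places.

Cd²⁺/Cd is reduced (cathode, E° = −0.40 V) and Ga³⁺/Ga is oxidized (anode).
E°cell = E°cat − E°an = −0.40 − (−0.55) = +0.15 V; n = 6.
Balancing gives 3 Cd2+(aq) + 2 Ga(s) → 3 Cd(s) + 2 Ga3+(aq); hence Q = [Ga3+(aq)]^2 / [Cd2+(aq)]^3 = 0.00828 (log Q = −2.082).
By the Nernst equation, E = +0.15 − (0.0592/6)·(−2.082) = +0.171 V.

+0.171 V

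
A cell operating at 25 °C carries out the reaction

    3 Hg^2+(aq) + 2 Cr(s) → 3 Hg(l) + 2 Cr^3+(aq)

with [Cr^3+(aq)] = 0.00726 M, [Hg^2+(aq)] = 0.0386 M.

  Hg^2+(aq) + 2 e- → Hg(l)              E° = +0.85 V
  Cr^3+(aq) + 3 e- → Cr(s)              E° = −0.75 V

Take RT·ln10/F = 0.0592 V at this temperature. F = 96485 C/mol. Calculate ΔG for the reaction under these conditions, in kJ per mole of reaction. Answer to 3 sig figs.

−926 kJ/mol

The standard cell potential is +0.85 − (−0.75) = +1.60 V, with n = 6 electrons in the balanced equation.
Here Q = [Cr^3+(aq)]^2 / [Hg^2+(aq)]^3 = 0.916 (log Q = −0.038), giving E = +1.60 − (0.0592/6)·(−0.038) = +1.6004 V.
Finally ΔG = −nFE = −(6)(96485 C/mol)(+1.6004 V) = −926 kJ/mol.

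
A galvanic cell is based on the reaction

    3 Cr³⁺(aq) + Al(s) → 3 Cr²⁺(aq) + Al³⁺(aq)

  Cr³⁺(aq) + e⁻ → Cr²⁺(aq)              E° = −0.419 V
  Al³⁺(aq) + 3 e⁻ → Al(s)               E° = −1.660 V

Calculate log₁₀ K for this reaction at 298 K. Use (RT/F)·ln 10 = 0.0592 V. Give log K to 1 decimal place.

The Cr³⁺/Cr²⁺ couple is reduced (cathode); E°cell = −0.419 − (−1.660) = +1.241 V with n = 3.
At equilibrium E = 0, so log K = nE°cell / 0.0592 = (3)(+1.241) / 0.0592 = 62.9.

log K = 62.9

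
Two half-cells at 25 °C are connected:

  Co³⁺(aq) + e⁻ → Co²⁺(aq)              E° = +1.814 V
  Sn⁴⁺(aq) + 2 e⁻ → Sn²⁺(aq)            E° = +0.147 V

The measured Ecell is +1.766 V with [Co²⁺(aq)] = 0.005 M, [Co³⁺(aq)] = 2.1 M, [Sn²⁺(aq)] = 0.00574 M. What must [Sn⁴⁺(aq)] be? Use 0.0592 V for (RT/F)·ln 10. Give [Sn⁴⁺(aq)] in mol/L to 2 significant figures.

With Co³⁺/Co²⁺ at the cathode and Sn⁴⁺/Sn²⁺ at the anode, E°cell = +1.814 − (+0.147) = +1.667 V (n = 2).
Rearranging E = E° − (0.0592/n)·log Q gives log Q = 2(+1.667 − (+1.766))/0.0592 = −3.345.
The balanced reaction is 2 Co³⁺(aq) + Sn²⁺(aq) → 2 Co²⁺(aq) + Sn⁴⁺(aq), so Q = ([Co²⁺(aq)]^2·[Sn⁴⁺(aq)]) / ([Co³⁺(aq)]^2·[Sn²⁺(aq)]).
Isolating [Sn⁴⁺(aq)] in Q = 10^{−3.345} yields log [Sn⁴⁺(aq)] = −0.340, i.e. 0.46 M.

0.46 M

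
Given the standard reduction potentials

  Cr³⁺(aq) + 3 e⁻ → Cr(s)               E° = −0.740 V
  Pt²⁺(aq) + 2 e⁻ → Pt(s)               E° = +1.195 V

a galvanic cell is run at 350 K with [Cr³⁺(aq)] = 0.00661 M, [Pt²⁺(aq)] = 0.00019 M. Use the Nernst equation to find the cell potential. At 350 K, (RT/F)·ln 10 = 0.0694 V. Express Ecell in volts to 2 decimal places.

+1.86 V

Since E°(Pt²⁺/Pt) > E°(Cr³⁺/Cr), Pt²⁺/Pt serves as the cathode.
E°cell = E°cat − E°an = +1.195 − (−0.740) = +1.935 V; n = 6.
Balancing gives 3 Pt²⁺(aq) + 2 Cr(s) → 3 Pt(s) + 2 Cr³⁺(aq); hence Q = [Cr³⁺(aq)]^2 / [Pt²⁺(aq)]^3 = 6.37×10^6 (log Q = 6.804).
Applying E = E° − (RT ln10/nF)·log Q gives +1.935 − (0.0694/6)(6.804) = +1.86 V.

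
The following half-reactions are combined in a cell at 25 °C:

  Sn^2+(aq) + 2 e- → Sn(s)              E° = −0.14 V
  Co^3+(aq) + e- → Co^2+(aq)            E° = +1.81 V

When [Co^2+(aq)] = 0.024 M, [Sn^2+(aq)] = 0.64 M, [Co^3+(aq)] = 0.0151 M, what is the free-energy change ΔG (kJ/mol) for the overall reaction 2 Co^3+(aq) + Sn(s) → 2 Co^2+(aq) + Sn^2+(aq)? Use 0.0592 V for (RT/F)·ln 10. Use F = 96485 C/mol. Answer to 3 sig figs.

With Co³⁺/Co²⁺ reduced at the cathode, E°cell = +1.81 − (−0.14) = +1.95 V and n = 2.
Here Q = ([Co^2+(aq)]^2·[Sn^2+(aq)]) / [Co^3+(aq)]^2 = 1.62 (log Q = 0.209), giving E = +1.95 − (0.0592/2)·(0.209) = +1.9438 V.
Finally ΔG = −nFE = −(2)(96485 C/mol)(+1.9438 V) = −375 kJ/mol.

−375 kJ/mol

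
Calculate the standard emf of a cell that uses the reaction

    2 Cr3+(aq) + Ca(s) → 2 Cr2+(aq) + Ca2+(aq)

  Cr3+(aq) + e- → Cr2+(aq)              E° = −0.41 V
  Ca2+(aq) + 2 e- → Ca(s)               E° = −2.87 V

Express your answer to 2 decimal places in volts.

Cr3+(aq) gains electrons, so the Cr³⁺/Cr²⁺ couple is the cathode; the Ca²⁺/Ca couple is the anode.
E°cell = E°(cathode) − E°(anode) = −0.41 − (−2.87) = +2.46 V.

+2.46 V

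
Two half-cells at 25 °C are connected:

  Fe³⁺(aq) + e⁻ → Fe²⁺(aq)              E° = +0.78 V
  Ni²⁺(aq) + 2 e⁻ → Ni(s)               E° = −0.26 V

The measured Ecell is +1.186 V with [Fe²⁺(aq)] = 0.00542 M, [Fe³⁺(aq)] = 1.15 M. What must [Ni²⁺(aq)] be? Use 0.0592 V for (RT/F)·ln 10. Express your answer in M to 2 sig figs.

With Fe³⁺/Fe²⁺ at the cathode and Ni²⁺/Ni at the anode, E°cell = +0.78 − (−0.26) = +1.04 V (n = 2).
Since E = E° − (0.0592/n)·log Q, log Q = n(E° − E)/0.0592 = −4.932.
For 2 Fe³⁺(aq) + Ni(s) → 2 Fe²⁺(aq) + Ni²⁺(aq), the reaction quotient is Q = ([Fe²⁺(aq)]^2·[Ni²⁺(aq)]) / [Fe³⁺(aq)]^2.
Solving for the unknown gives log [Ni²⁺(aq)] = −0.279, so [Ni²⁺(aq)] ≈ 0.53 M.

0.53 M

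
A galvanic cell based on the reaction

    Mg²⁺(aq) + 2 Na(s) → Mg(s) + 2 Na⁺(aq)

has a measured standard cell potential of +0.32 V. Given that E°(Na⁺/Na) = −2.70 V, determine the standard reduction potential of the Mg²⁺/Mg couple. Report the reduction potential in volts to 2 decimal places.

−2.38 V

In the reaction as written the Mg²⁺/Mg couple is reduced (cathode) and Na⁺/Na is oxidized (anode), so E°cell = E°(Mg²⁺/Mg) − E°(Na⁺/Na).
E°(Mg²⁺/Mg) = E°cell + E°(anode) = +0.32 + (−2.70) = −2.38 V.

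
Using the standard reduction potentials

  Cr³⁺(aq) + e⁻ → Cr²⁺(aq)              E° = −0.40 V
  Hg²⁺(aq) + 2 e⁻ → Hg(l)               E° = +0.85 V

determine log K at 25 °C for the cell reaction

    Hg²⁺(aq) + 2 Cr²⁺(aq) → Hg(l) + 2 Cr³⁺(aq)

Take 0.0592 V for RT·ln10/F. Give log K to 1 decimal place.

log K = 42.2

The Hg²⁺/Hg couple is reduced (cathode); E°cell = +0.85 − (−0.40) = +1.25 V with n = 2.
At equilibrium E = 0, so log K = nE°cell / 0.0592 = (2)(+1.25) / 0.0592 = 42.2.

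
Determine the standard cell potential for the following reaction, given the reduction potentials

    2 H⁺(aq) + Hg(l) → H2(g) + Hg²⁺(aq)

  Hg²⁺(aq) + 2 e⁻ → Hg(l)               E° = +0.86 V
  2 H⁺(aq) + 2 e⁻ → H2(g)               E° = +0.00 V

−0.86 V

In the reaction as written, H⁺(aq) is reduced (cathode) and Hg²⁺(aq) is produced by oxidation at the anode.
E°cell = E°(cathode) − E°(anode) = +0.00 − (+0.86) = −0.86 V.
The negative E°cell means the reaction is non-spontaneous in the direction written.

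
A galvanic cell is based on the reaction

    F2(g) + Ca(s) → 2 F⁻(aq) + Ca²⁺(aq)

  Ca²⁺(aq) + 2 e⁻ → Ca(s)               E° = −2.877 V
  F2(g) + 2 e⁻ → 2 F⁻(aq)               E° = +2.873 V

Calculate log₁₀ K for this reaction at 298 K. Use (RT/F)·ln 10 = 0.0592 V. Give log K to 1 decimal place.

The F₂/F⁻ couple is reduced (cathode); E°cell = +2.873 − (−2.877) = +5.750 V with n = 2.
At equilibrium E = 0, so log K = nE°cell / 0.0592 = (2)(+5.750) / 0.0592 = 194.3.

log K = 194.3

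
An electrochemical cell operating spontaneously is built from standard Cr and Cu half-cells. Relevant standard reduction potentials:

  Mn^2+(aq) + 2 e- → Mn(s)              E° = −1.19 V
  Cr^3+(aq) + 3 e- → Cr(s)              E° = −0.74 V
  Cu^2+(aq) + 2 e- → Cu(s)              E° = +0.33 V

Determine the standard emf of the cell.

+1.07 V

The Cu²⁺/Cu couple has the higher E°, so Cu ion is reduced (cathode) and Cr is oxidized (anode).
E°cell = E°(cathode) − E°(anode) = +0.33 − (−0.74) = +1.07 V.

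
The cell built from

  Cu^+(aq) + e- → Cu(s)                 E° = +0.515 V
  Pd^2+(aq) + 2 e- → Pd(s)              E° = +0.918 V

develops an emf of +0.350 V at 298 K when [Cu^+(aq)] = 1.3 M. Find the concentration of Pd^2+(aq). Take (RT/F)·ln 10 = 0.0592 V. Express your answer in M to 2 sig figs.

With Pd²⁺/Pd at the cathode and Cu⁺/Cu at the anode, E°cell = +0.918 − (+0.515) = +0.403 V (n = 2).
Rearranging E = E° − (0.0592/n)·log Q gives log Q = 2(+0.403 − (+0.350))/0.0592 = 1.791.
Balancing electrons gives Pd^2+(aq) + 2 Cu(s) → Pd(s) + 2 Cu^+(aq); thus Q = [Cu^+(aq)]^2 / [Pd^2+(aq)].
Substituting the known concentrations and solving, log [Pd^2+(aq)] = −1.563 and [Pd^2+(aq)] = 0.027 M.

0.027 M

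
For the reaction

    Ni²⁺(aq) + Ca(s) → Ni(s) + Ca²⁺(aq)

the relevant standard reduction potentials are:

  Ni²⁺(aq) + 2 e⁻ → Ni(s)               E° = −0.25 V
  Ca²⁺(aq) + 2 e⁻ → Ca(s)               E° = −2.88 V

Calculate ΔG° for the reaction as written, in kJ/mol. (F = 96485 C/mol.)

−508 kJ/mol

In the reaction as written Ni²⁺(aq) is reduced, so the Ni²⁺/Ni couple is the cathode and Ca²⁺/Ca is the anode.
E°cell = −0.25 − (−2.88) = +2.63 V; balancing electrons gives n = 2.
ΔG° = −nFE°cell = −(2)(96485)(+2.63) J/mol = −508 kJ/mol.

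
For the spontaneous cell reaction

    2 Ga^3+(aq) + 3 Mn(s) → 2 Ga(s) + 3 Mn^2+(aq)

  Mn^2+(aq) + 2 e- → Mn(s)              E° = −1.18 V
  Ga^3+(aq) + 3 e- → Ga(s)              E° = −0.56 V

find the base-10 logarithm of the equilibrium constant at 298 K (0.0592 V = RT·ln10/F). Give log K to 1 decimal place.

The Ga³⁺/Ga couple is reduced (cathode); E°cell = −0.56 − (−1.18) = +0.62 V with n = 6.
At equilibrium E = 0, so log K = nE°cell / 0.0592 = (6)(+0.62) / 0.0592 = 62.8.

log K = 62.8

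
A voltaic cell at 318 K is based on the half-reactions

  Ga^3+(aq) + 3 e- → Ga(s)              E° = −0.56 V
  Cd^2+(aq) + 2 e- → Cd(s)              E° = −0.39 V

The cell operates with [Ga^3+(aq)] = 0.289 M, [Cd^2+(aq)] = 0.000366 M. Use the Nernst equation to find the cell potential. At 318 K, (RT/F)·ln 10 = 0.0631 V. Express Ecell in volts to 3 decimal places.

Since E°(Cd²⁺/Cd) > E°(Ga³⁺/Ga), Cd²⁺/Cd serves as the cathode.
The standard potential is −0.39 − (−0.56) = +0.17 V and the balanced reaction transfers n = 6 electrons.
For the overall reaction 3 Cd^2+(aq) + 2 Ga(s) → 3 Cd(s) + 2 Ga^3+(aq), Q = [Ga^3+(aq)]^2 / [Cd^2+(aq)]^3 = 1.7×10^9, giving log Q = 9.231.
Applying E = E° − (RT ln10/nF)·log Q gives +0.17 − (0.0631/6)(9.231) = +0.073 V.

+0.073 V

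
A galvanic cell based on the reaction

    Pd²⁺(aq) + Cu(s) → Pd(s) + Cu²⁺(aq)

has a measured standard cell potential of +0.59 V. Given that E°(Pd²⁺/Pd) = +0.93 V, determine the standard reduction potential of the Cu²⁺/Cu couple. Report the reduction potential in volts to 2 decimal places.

In the reaction as written the Pd²⁺/Pd couple is reduced (cathode) and Cu²⁺/Cu is oxidized (anode), so E°cell = E°(Pd²⁺/Pd) − E°(Cu²⁺/Cu).
E°(Cu²⁺/Cu) = E°(cathode) − E°cell = +0.93 − (+0.59) = +0.34 V.

+0.34 V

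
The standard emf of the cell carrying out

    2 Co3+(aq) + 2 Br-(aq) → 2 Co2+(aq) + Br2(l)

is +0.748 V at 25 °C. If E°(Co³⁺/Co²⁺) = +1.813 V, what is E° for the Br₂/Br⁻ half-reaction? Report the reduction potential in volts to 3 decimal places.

+1.065 V

In the reaction as written the Co³⁺/Co²⁺ couple is reduced (cathode) and Br₂/Br⁻ is oxidized (anode), so E°cell = E°(Co³⁺/Co²⁺) − E°(Br₂/Br⁻).
E°(Br₂/Br⁻) = E°(cathode) − E°cell = +1.813 − (+0.748) = +1.065 V.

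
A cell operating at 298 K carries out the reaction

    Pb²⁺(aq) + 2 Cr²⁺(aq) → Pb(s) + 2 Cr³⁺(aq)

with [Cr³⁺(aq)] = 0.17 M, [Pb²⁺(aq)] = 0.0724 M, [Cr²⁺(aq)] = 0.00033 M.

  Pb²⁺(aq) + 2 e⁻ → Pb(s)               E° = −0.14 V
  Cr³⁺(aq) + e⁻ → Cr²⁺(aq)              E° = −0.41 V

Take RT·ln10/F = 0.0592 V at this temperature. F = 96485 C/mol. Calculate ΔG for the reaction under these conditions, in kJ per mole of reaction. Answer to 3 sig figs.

−14.6 kJ/mol

The standard cell potential is −0.14 − (−0.41) = +0.27 V, with n = 2 electrons in the balanced equation.
The reaction quotient is [Cr³⁺(aq)]^2 / ([Pb²⁺(aq)]·[Cr²⁺(aq)]^2) = 3.67×10^6; by Nernst, E = +0.27 − (0.0592/2)(6.564) = +0.0757 V.
Then ΔG = −nFE = −2 × 96485 × +0.0757 J/mol = −14.6 kJ/mol.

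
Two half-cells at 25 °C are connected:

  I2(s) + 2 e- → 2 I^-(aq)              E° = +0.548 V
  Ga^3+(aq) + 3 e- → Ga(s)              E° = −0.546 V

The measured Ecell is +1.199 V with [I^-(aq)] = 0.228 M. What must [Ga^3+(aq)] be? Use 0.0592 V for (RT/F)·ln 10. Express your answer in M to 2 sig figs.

0.00040 M

The I₂/I⁻ couple has the larger reduction potential, so it is the cathode: E°cell = +0.548 − (−0.546) = +1.094 V and n = 6.
Rearranging E = E° − (0.0592/n)·log Q gives log Q = 6(+1.094 − (+1.199))/0.0592 = −10.642.
For 3 I2(s) + 2 Ga(s) → 6 I^-(aq) + 2 Ga^3+(aq), the reaction quotient is Q = [I^-(aq)]^6·[Ga^3+(aq)]^2.
Substituting the known concentrations and solving, log [Ga^3+(aq)] = −3.395 and [Ga^3+(aq)] = 0.00040 M.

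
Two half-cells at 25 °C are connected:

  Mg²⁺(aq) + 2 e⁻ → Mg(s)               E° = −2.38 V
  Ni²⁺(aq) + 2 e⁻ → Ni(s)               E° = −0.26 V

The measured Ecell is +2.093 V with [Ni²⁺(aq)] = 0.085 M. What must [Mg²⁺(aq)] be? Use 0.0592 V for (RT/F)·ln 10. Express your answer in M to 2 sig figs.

With Ni²⁺/Ni at the cathode and Mg²⁺/Mg at the anode, E°cell = −0.26 − (−2.38) = +2.12 V (n = 2).
Rearranging E = E° − (0.0592/n)·log Q gives log Q = 2(+2.12 − (+2.093))/0.0592 = 0.912.
The balanced reaction is Ni²⁺(aq) + Mg(s) → Ni(s) + Mg²⁺(aq), so Q = [Mg²⁺(aq)] / [Ni²⁺(aq)].
Substituting the known concentrations and solving, log [Mg²⁺(aq)] = −0.159 and [Mg²⁺(aq)] = 0.69 M.

0.69 M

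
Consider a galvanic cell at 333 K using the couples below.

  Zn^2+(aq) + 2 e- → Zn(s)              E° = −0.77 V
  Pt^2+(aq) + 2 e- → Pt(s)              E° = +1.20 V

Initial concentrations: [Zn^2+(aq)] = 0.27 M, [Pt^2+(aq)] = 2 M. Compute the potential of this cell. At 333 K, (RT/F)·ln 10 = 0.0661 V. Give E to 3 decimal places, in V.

Since E°(Pt²⁺/Pt) > E°(Zn²⁺/Zn), Pt²⁺/Pt serves as the cathode.
The standard potential is +1.20 − (−0.77) = +1.97 V and the balanced reaction transfers n = 2 electrons.
Balancing gives Pt^2+(aq) + Zn(s) → Pt(s) + Zn^2+(aq); hence Q = [Zn^2+(aq)] / [Pt^2+(aq)] = 0.135 (log Q = −0.870).
Applying E = E° − (RT ln10/nF)·log Q gives +1.97 − (0.0661/2)(−0.870) = +1.999 V.

+1.999 V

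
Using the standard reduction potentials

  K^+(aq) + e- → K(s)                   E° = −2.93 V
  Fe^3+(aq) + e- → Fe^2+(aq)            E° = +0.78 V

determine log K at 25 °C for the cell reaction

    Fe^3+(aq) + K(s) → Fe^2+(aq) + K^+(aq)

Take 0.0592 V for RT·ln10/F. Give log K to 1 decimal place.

The Fe³⁺/Fe²⁺ couple is reduced (cathode); E°cell = +0.78 − (−2.93) = +3.71 V with n = 1.
At equilibrium E = 0, so log K = nE°cell / 0.0592 = (1)(+3.71) / 0.0592 = 62.7.

log K = 62.7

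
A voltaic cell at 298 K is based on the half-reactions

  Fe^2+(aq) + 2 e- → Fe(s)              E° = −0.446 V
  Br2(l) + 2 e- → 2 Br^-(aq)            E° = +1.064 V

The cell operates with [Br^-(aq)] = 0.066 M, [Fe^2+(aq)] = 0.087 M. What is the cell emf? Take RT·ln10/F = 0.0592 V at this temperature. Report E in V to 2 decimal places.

+1.61 V

Since E°(Br₂/Br⁻) > E°(Fe²⁺/Fe), Br₂/Br⁻ serves as the cathode.
The standard potential is +1.064 − (−0.446) = +1.510 V and the balanced reaction transfers n = 2 electrons.
Balancing gives Br2(l) + Fe(s) → 2 Br^-(aq) + Fe^2+(aq); hence Q = [Br^-(aq)]^2·[Fe^2+(aq)] = 0.000379 (log Q = −3.421).
Applying E = E° − (RT ln10/nF)·log Q gives +1.510 − (0.0592/2)(−3.421) = +1.61 V.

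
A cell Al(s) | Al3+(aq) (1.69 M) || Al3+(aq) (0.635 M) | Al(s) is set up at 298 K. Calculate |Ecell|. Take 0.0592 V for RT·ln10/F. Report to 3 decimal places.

For a concentration cell E°cell = 0, since both electrodes use the same couple.
The compartment with the higher Al3+(aq) concentration (1.69 M) acts as the cathode; ions are reduced there and produced at the dilute (0.635 M) anode.
With n = 3, Ecell = −(0.0592/3)·log([dilute]/[conc]) = −(0.0592/3)·log(0.635/1.69) = +0.008 V.

0.008 V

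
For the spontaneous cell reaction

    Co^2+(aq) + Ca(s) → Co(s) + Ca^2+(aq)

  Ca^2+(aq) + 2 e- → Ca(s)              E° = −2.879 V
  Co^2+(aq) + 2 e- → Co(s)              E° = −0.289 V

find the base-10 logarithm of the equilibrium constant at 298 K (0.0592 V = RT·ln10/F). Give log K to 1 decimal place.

The Co²⁺/Co couple is reduced (cathode); E°cell = −0.289 − (−2.879) = +2.590 V with n = 2.
At equilibrium E = 0, so log K = nE°cell / 0.0592 = (2)(+2.590) / 0.0592 = 87.5.

log K = 87.5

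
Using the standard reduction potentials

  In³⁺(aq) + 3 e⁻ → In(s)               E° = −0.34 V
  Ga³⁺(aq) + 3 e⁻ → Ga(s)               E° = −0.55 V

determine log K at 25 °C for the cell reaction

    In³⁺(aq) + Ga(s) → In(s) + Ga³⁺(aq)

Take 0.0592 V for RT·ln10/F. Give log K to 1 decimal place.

The In³⁺/In couple is reduced (cathode); E°cell = −0.34 − (−0.55) = +0.21 V with n = 3.
At equilibrium E = 0, so log K = nE°cell / 0.0592 = (3)(+0.21) / 0.0592 = 10.6.

log K = 10.6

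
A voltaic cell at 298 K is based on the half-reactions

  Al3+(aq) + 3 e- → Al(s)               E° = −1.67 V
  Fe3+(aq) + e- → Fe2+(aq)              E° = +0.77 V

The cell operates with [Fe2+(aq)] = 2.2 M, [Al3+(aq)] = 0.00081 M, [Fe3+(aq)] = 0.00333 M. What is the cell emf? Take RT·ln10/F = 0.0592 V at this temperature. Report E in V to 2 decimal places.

The Fe³⁺/Fe²⁺ couple has the more positive E°, so it is the cathode; Al³⁺/Al is the anode.
E°cell = +0.77 − (−1.67) = +2.44 V, with n = 3 electrons transferred.
For the overall reaction 3 Fe3+(aq) + Al(s) → 3 Fe2+(aq) + Al3+(aq), Q = ([Fe2+(aq)]^3·[Al3+(aq)]) / [Fe3+(aq)]^3 = 2.34×10^5, giving log Q = 5.368.
By the Nernst equation, E = +2.44 − (0.0592/3)·(5.368) = +2.33 V.

+2.33 V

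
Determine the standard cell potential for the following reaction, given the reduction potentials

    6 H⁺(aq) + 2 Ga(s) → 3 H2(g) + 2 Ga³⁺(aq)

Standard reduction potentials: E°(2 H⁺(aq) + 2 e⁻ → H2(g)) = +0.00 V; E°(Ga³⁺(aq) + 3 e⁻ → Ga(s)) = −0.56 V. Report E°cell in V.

+0.56 V

H⁺(aq) gains electrons, so the 2H⁺/H₂ couple is the cathode; the Ga³⁺/Ga couple is the anode.
E°cell = E°(cathode) − E°(anode) = +0.00 − (−0.56) = +0.56 V.
The positive value indicates the reaction is spontaneous as written.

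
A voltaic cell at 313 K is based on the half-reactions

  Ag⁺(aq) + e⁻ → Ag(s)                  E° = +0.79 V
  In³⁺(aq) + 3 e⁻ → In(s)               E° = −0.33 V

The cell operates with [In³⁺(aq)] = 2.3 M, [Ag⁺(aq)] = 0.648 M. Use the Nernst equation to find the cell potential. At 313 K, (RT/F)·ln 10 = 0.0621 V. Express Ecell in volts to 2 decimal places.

The Ag⁺/Ag couple has the more positive E°, so it is the cathode; In³⁺/In is the anode.
The standard potential is +0.79 − (−0.33) = +1.12 V and the balanced reaction transfers n = 3 electrons.
For the overall reaction 3 Ag⁺(aq) + In(s) → 3 Ag(s) + In³⁺(aq), Q = [In³⁺(aq)] / [Ag⁺(aq)]^3 = 8.45, giving log Q = 0.927.
E = E° − (0.0621/n)·log Q = +1.12 − (0.0621/3)(0.927) = +1.10 V.

+1.10 V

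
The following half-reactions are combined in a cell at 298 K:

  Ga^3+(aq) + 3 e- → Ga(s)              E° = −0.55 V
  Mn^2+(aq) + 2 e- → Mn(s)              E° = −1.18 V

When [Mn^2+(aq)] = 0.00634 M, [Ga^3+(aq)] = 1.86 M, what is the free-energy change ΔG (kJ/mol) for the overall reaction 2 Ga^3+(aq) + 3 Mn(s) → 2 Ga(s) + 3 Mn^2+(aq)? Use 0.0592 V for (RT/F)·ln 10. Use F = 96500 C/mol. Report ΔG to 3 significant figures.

−406 kJ/mol

With Ga³⁺/Ga reduced at the cathode, E°cell = −0.55 − (−1.18) = +0.63 V and n = 6.
The reaction quotient is [Mn^2+(aq)]^3 / [Ga^3+(aq)]^2 = 7.37×10^−8; by Nernst, E = +0.63 − (0.0592/6)(−7.133) = +0.7004 V.
Then ΔG = −nFE = −6 × 96500 × +0.7004 J/mol = −406 kJ/mol.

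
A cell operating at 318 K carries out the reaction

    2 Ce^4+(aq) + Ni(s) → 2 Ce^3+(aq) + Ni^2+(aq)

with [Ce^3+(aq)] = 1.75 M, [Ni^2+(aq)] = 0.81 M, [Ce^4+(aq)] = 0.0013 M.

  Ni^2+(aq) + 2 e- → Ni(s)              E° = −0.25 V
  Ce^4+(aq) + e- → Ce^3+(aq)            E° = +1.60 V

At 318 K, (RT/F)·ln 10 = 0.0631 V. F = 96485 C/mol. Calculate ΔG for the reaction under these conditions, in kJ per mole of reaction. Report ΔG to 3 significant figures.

−319 kJ/mol

E°cell = +1.60 − (−0.25) = +1.85 V; the balanced reaction transfers n = 2 electrons.
The reaction quotient is ([Ce^3+(aq)]^2·[Ni^2+(aq)]) / [Ce^4+(aq)]^2 = 1.47×10^6; by Nernst, E = +1.85 − (0.0631/2)(6.167) = +1.6554 V.
Finally ΔG = −nFE = −(2)(96485 C/mol)(+1.6554 V) = −319 kJ/mol.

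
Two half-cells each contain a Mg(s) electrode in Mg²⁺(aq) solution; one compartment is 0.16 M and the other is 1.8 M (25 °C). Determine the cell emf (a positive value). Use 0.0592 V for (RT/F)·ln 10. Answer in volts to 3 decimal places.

For a concentration cell E°cell = 0, since both electrodes use the same couple.
The compartment with the higher Mg²⁺(aq) concentration (1.8 M) acts as the cathode; ions are reduced there and produced at the dilute (0.16 M) anode.
With n = 2, Ecell = −(0.0592/2)·log([dilute]/[conc]) = −(0.0592/2)·log(0.16/1.8) = +0.031 V.

0.031 V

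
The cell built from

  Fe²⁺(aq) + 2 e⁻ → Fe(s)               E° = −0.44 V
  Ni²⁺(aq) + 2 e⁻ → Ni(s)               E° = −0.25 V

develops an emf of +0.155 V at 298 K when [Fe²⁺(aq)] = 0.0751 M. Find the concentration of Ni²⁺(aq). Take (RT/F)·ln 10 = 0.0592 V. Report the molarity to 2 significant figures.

0.0049 M

The Ni²⁺/Ni couple has the larger reduction potential, so it is the cathode: E°cell = −0.25 − (−0.44) = +0.19 V and n = 2.
Since E = E° − (0.0592/n)·log Q, log Q = n(E° − E)/0.0592 = 1.182.
Balancing electrons gives Ni²⁺(aq) + Fe(s) → Ni(s) + Fe²⁺(aq); thus Q = [Fe²⁺(aq)] / [Ni²⁺(aq)].
Isolating [Ni²⁺(aq)] in Q = 10^{1.182} yields log [Ni²⁺(aq)] = −2.306, i.e. 0.0049 M.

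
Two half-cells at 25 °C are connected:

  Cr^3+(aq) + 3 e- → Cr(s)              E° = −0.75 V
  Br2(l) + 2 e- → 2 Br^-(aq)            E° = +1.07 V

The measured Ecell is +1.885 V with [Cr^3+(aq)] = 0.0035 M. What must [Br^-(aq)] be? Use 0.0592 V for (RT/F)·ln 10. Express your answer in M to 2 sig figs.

Br₂/Br⁻ is the cathode (higher E°); E°cell = +1.07 − (−0.75) = +1.82 V with n = 6.
Rearranging E = E° − (0.0592/n)·log Q gives log Q = 6(+1.82 − (+1.885))/0.0592 = −6.588.
For 3 Br2(l) + 2 Cr(s) → 6 Br^-(aq) + 2 Cr^3+(aq), the reaction quotient is Q = [Br^-(aq)]^6·[Cr^3+(aq)]^2.
Substituting the known concentrations and solving, log [Br^-(aq)] = −0.279 and [Br^-(aq)] = 0.53 M.

0.53 M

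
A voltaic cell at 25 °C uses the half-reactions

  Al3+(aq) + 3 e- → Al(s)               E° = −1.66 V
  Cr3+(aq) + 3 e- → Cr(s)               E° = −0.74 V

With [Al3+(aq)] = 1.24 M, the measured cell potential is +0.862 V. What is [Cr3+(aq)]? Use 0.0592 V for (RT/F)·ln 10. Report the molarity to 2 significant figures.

0.0014 M

With Cr³⁺/Cr at the cathode and Al³⁺/Al at the anode, E°cell = −0.74 − (−1.66) = +0.92 V (n = 3).
From the Nernst equation, log Q = n(E° − E)/0.0592 = 3·(+0.92 − (+0.862))/0.0592 = 2.939.
Balancing electrons gives Cr3+(aq) + Al(s) → Cr(s) + Al3+(aq); thus Q = [Al3+(aq)] / [Cr3+(aq)].
Solving for the unknown gives log [Cr3+(aq)] = −2.846, so [Cr3+(aq)] ≈ 0.0014 M.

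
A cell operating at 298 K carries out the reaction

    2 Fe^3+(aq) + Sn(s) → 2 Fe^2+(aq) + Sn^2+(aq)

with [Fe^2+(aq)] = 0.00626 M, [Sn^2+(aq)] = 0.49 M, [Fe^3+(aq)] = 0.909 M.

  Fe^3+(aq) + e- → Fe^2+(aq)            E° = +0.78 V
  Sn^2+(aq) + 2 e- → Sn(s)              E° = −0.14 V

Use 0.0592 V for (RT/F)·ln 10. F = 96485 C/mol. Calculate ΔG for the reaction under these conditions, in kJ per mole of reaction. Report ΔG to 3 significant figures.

−204 kJ/mol

E°cell = +0.78 − (−0.14) = +0.92 V; the balanced reaction transfers n = 2 electrons.
Here Q = ([Fe^2+(aq)]^2·[Sn^2+(aq)]) / [Fe^3+(aq)]^2 = 2.32×10^−5 (log Q = −4.634), giving E = +0.92 − (0.0592/2)·(−4.634) = +1.0572 V.
ΔG = −nFE = −(2)(96485)(+1.0572) J/mol = −204 kJ/mol.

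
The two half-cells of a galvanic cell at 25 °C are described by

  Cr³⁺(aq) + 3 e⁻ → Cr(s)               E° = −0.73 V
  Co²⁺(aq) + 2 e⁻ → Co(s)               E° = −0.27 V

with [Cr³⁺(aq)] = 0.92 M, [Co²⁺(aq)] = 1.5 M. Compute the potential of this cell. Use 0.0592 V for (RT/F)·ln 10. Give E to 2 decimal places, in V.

+0.47 V

Co²⁺/Co is reduced (cathode, E° = −0.27 V) and Cr³⁺/Cr is oxidized (anode).
The standard potential is −0.27 − (−0.73) = +0.46 V and the balanced reaction transfers n = 6 electrons.
Balancing gives 3 Co²⁺(aq) + 2 Cr(s) → 3 Co(s) + 2 Cr³⁺(aq); hence Q = [Cr³⁺(aq)]^2 / [Co²⁺(aq)]^3 = 0.251 (log Q = −0.601).
E = E° − (0.0592/n)·log Q = +0.46 − (0.0592/6)(−0.601) = +0.47 V.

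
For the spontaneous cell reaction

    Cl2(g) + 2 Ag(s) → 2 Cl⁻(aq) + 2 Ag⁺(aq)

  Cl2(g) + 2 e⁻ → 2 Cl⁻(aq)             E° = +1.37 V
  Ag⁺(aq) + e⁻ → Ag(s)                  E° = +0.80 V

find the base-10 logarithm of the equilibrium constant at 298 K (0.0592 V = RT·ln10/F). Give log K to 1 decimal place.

The Cl₂/Cl⁻ couple is reduced (cathode); E°cell = +1.37 − (+0.80) = +0.57 V with n = 2.
At equilibrium E = 0, so log K = nE°cell / 0.0592 = (2)(+0.57) / 0.0592 = 19.3.

log K = 19.3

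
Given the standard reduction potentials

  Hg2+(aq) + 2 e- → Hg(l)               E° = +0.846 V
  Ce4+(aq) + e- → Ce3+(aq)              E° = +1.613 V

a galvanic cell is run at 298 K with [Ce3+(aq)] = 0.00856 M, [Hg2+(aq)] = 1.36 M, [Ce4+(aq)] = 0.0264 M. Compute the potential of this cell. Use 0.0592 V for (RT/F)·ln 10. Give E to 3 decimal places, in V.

Since E°(Ce⁴⁺/Ce³⁺) > E°(Hg²⁺/Hg), Ce⁴⁺/Ce³⁺ serves as the cathode.
E°cell = +1.613 − (+0.846) = +0.767 V, with n = 2 electrons transferred.
Balancing gives 2 Ce4+(aq) + Hg(l) → 2 Ce3+(aq) + Hg2+(aq); hence Q = ([Ce3+(aq)]^2·[Hg2+(aq)]) / [Ce4+(aq)]^2 = 0.143 (log Q = −0.845).
By the Nernst equation, E = +0.767 − (0.0592/2)·(−0.845) = +0.792 V.

+0.792 V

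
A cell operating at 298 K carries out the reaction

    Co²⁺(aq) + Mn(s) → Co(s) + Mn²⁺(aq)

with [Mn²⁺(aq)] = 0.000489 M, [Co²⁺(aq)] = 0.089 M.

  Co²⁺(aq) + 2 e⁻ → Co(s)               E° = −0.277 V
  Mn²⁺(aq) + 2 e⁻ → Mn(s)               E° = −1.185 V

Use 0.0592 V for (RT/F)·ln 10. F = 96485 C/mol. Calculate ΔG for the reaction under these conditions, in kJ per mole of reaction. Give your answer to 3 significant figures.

With Co²⁺/Co reduced at the cathode, E°cell = −0.277 − (−1.185) = +0.908 V and n = 2.
Q = [Mn²⁺(aq)] / [Co²⁺(aq)] = 0.00549, so log Q = −2.260 and E = +0.908 − (0.0592/2)(−2.260) = +0.9749 V.
Finally ΔG = −nFE = −(2)(96485 C/mol)(+0.9749 V) = −188 kJ/mol.

−188 kJ/mol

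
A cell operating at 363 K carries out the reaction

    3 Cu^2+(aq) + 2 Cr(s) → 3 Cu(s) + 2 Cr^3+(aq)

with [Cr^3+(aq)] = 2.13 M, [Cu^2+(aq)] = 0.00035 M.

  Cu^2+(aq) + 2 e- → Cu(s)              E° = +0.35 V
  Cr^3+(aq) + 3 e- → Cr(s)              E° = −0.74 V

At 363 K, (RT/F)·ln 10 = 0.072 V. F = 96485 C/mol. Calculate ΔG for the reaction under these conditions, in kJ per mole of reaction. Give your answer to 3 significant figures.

−554 kJ/mol

With Cu²⁺/Cu reduced at the cathode, E°cell = +0.35 − (−0.74) = +1.09 V and n = 6.
The reaction quotient is [Cr^3+(aq)]^2 / [Cu^2+(aq)]^3 = 1.06×10^11; by Nernst, E = +1.09 − (0.072/6)(11.025) = +0.9577 V.
Finally ΔG = −nFE = −(6)(96485 C/mol)(+0.9577 V) = −554 kJ/mol.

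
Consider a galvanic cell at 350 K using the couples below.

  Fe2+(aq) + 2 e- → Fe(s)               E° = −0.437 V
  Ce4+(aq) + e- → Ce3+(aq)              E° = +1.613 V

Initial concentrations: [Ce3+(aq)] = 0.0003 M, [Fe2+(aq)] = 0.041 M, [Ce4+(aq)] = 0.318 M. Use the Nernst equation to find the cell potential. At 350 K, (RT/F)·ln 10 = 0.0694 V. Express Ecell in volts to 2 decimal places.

+2.31 V

The Ce⁴⁺/Ce³⁺ couple has the more positive E°, so it is the cathode; Fe²⁺/Fe is the anode.
E°cell = +1.613 − (−0.437) = +2.050 V, with n = 2 electrons transferred.
For the overall reaction 2 Ce4+(aq) + Fe(s) → 2 Ce3+(aq) + Fe2+(aq), Q = ([Ce3+(aq)]^2·[Fe2+(aq)]) / [Ce4+(aq)]^2 = 3.65×10^−8, giving log Q = −7.438.
Applying E = E° − (RT ln10/nF)·log Q gives +2.050 − (0.0694/2)(−7.438) = +2.31 V.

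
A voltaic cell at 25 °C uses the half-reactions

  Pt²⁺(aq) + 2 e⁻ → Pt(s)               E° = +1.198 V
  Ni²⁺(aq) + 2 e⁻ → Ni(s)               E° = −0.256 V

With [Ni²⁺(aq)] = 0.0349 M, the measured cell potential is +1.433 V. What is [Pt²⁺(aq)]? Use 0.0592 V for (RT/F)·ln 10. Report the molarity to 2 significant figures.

0.0068 M

The Pt²⁺/Pt couple has the larger reduction potential, so it is the cathode: E°cell = +1.198 − (−0.256) = +1.454 V and n = 2.
Rearranging E = E° − (0.0592/n)·log Q gives log Q = 2(+1.454 − (+1.433))/0.0592 = 0.709.
For Pt²⁺(aq) + Ni(s) → Pt(s) + Ni²⁺(aq), the reaction quotient is Q = [Ni²⁺(aq)] / [Pt²⁺(aq)].
Isolating [Pt²⁺(aq)] in Q = 10^{0.709} yields log [Pt²⁺(aq)] = −2.166, i.e. 0.0068 M.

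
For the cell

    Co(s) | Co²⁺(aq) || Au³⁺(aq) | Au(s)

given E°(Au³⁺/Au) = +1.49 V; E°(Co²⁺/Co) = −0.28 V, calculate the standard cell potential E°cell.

+1.77 V

By convention the left-hand electrode in cell notation is the anode (oxidation) and the right-hand electrode is the cathode (reduction).
E°cell = E°(right) − E°(left) = +1.49 − (−0.28) = +1.77 V.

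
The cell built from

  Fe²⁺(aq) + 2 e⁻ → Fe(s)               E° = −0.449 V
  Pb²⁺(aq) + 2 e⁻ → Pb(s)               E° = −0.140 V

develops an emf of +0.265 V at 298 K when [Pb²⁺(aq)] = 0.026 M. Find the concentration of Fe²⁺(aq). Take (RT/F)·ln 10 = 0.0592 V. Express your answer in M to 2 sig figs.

Pb²⁺/Pb is the cathode (higher E°); E°cell = −0.140 − (−0.449) = +0.309 V with n = 2.
Rearranging E = E° − (0.0592/n)·log Q gives log Q = 2(+0.309 − (+0.265))/0.0592 = 1.486.
Balancing electrons gives Pb²⁺(aq) + Fe(s) → Pb(s) + Fe²⁺(aq); thus Q = [Fe²⁺(aq)] / [Pb²⁺(aq)].
Substituting the known concentrations and solving, log [Fe²⁺(aq)] = −0.099 and [Fe²⁺(aq)] = 0.80 M.

0.80 M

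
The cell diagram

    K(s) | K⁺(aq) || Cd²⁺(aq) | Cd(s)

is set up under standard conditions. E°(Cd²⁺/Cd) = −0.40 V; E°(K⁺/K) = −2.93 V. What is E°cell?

+2.53 V

By convention the left-hand electrode in cell notation is the anode (oxidation) and the right-hand electrode is the cathode (reduction).
E°cell = E°(right) − E°(left) = −0.40 − (−2.93) = +2.53 V.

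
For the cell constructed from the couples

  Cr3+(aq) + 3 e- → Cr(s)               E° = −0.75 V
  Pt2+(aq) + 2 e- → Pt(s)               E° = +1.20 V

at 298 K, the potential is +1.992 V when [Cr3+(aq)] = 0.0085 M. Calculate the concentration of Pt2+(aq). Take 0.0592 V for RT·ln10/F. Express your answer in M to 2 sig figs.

Pt²⁺/Pt is the cathode (higher E°); E°cell = +1.20 − (−0.75) = +1.95 V with n = 6.
Since E = E° − (0.0592/n)·log Q, log Q = n(E° − E)/0.0592 = −4.257.
For 3 Pt2+(aq) + 2 Cr(s) → 3 Pt(s) + 2 Cr3+(aq), the reaction quotient is Q = [Cr3+(aq)]^2 / [Pt2+(aq)]^3.
Isolating [Pt2+(aq)] in Q = 10^{−4.257} yields log [Pt2+(aq)] = 0.039, i.e. 1.1 M.

1.1 M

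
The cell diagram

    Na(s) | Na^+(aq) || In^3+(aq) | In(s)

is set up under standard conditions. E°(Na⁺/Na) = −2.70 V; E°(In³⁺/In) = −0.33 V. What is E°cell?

By convention the left-hand electrode in cell notation is the anode (oxidation) and the right-hand electrode is the cathode (reduction).
E°cell = E°(right) − E°(left) = −0.33 − (−2.70) = +2.37 V.

+2.37 V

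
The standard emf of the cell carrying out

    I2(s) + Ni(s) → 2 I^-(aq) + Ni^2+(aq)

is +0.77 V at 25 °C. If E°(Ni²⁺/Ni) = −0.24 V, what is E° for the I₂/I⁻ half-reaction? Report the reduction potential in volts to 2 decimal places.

In the reaction as written the I₂/I⁻ couple is reduced (cathode) and Ni²⁺/Ni is oxidized (anode), so E°cell = E°(I₂/I⁻) − E°(Ni²⁺/Ni).
E°(I₂/I⁻) = E°cell + E°(anode) = +0.77 + (−0.24) = +0.53 V.

+0.53 V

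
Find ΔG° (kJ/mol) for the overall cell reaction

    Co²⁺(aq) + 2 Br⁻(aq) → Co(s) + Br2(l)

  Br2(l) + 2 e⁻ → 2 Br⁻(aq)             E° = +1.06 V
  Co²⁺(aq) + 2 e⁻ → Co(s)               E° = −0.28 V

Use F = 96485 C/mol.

In the reaction as written Co²⁺(aq) is reduced, so the Co²⁺/Co couple is the cathode and Br₂/Br⁻ is the anode.
E°cell = −0.28 − (+1.06) = −1.34 V; balancing electrons gives n = 2.
ΔG° = −nFE°cell = −(2)(96485)(−1.34) J/mol = +259 kJ/mol.

+259 kJ/mol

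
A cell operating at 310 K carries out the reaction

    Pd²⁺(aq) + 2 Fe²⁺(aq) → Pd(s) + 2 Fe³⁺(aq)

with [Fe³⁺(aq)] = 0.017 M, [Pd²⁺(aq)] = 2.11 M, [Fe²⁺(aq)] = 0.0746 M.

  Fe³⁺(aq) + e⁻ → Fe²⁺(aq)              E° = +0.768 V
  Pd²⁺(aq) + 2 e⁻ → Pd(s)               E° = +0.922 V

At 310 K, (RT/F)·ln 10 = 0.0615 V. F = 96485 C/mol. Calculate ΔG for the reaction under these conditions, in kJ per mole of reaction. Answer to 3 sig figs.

−39.3 kJ/mol

E°cell = +0.922 − (+0.768) = +0.154 V; the balanced reaction transfers n = 2 electrons.
Here Q = [Fe³⁺(aq)]^2 / ([Pd²⁺(aq)]·[Fe²⁺(aq)]^2) = 0.0246 (log Q = −1.609), giving E = +0.154 − (0.0615/2)·(−1.609) = +0.2035 V.
Finally ΔG = −nFE = −(2)(96485 C/mol)(+0.2035 V) = −39.3 kJ/mol.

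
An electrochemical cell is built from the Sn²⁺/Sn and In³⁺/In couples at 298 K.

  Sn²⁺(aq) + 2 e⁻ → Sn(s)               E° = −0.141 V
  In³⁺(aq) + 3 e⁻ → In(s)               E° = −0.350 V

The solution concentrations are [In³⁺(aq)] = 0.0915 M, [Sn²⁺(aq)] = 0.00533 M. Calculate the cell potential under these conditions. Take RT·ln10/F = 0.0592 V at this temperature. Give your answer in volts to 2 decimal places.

Sn²⁺/Sn is reduced (cathode, E° = −0.141 V) and In³⁺/In is oxidized (anode).
E°cell = −0.141 − (−0.350) = +0.209 V, with n = 6 electrons transferred.
The balanced reaction is 3 Sn²⁺(aq) + 2 In(s) → 3 Sn(s) + 2 In³⁺(aq), so Q = [In³⁺(aq)]^2 / [Sn²⁺(aq)]^3 = 5.53×10^4 and log Q = 4.743.
E = E° − (0.0592/n)·log Q = +0.209 − (0.0592/6)(4.743) = +0.16 V.

+0.16 V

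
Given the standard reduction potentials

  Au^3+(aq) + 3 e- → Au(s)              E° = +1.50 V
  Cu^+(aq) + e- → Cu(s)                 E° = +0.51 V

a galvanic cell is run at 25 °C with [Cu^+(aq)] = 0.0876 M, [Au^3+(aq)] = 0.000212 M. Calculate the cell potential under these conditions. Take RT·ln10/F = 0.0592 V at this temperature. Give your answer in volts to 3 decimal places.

+0.980 V

Since E°(Au³⁺/Au) > E°(Cu⁺/Cu), Au³⁺/Au serves as the cathode.
E°cell = E°cat − E°an = +1.50 − (+0.51) = +0.99 V; n = 3.
For the overall reaction Au^3+(aq) + 3 Cu(s) → Au(s) + 3 Cu^+(aq), Q = [Cu^+(aq)]^3 / [Au^3+(aq)] = 3.17, giving log Q = 0.501.
E = E° − (0.0592/n)·log Q = +0.99 − (0.0592/3)(0.501) = +0.980 V.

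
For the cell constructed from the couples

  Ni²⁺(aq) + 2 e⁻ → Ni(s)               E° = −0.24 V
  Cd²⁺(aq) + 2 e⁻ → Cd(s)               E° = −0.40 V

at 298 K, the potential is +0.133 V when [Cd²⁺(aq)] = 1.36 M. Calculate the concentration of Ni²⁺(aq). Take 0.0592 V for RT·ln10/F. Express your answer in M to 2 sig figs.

Ni²⁺/Ni is the cathode (higher E°); E°cell = −0.24 − (−0.40) = +0.16 V with n = 2.
Rearranging E = E° − (0.0592/n)·log Q gives log Q = 2(+0.16 − (+0.133))/0.0592 = 0.912.
Balancing electrons gives Ni²⁺(aq) + Cd(s) → Ni(s) + Cd²⁺(aq); thus Q = [Cd²⁺(aq)] / [Ni²⁺(aq)].
Substituting the known concentrations and solving, log [Ni²⁺(aq)] = −0.778 and [Ni²⁺(aq)] = 0.17 M.

0.17 M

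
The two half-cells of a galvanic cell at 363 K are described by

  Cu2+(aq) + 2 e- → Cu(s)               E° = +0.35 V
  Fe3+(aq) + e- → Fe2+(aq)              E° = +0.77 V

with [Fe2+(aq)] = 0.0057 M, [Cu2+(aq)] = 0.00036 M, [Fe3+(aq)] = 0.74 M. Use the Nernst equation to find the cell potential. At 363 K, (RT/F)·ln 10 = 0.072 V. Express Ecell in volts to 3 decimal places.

The Fe³⁺/Fe²⁺ couple has the more positive E°, so it is the cathode; Cu²⁺/Cu is the anode.
The standard potential is +0.77 − (+0.35) = +0.42 V and the balanced reaction transfers n = 2 electrons.
Balancing gives 2 Fe3+(aq) + Cu(s) → 2 Fe2+(aq) + Cu2+(aq); hence Q = ([Fe2+(aq)]^2·[Cu2+(aq)]) / [Fe3+(aq)]^2 = 2.14×10^−8 (log Q = −7.670).
By the Nernst equation, E = +0.42 − (0.072/2)·(−7.670) = +0.696 V.

+0.696 V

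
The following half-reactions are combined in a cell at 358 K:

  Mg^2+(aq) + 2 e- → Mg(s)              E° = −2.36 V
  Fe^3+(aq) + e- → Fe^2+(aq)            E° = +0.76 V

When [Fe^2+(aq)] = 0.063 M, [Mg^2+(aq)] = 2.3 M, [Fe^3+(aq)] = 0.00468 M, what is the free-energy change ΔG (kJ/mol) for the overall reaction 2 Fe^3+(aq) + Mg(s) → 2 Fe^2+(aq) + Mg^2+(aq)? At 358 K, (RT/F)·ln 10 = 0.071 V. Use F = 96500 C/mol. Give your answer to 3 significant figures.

−584 kJ/mol

E°cell = +0.76 − (−2.36) = +3.12 V; the balanced reaction transfers n = 2 electrons.
Here Q = ([Fe^2+(aq)]^2·[Mg^2+(aq)]) / [Fe^3+(aq)]^2 = 417 (log Q = 2.620), giving E = +3.12 − (0.071/2)·(2.620) = +3.0270 V.
ΔG = −nFE = −(2)(96500)(+3.0270) J/mol = −584 kJ/mol.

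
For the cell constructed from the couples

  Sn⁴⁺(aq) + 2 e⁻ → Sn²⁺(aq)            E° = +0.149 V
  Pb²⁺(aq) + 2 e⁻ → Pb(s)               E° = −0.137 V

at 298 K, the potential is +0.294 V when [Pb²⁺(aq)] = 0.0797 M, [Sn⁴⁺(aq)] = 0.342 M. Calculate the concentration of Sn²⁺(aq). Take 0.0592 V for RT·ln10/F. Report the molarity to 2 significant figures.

2.3 M

With Sn⁴⁺/Sn²⁺ at the cathode and Pb²⁺/Pb at the anode, E°cell = +0.149 − (−0.137) = +0.286 V (n = 2).
From the Nernst equation, log Q = n(E° − E)/0.0592 = 2·(+0.286 − (+0.294))/0.0592 = −0.270.
For Sn⁴⁺(aq) + Pb(s) → Sn²⁺(aq) + Pb²⁺(aq), the reaction quotient is Q = ([Sn²⁺(aq)]·[Pb²⁺(aq)]) / [Sn⁴⁺(aq)].
Isolating [Sn²⁺(aq)] in Q = 10^{−0.270} yields log [Sn²⁺(aq)] = 0.363, i.e. 2.3 M.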